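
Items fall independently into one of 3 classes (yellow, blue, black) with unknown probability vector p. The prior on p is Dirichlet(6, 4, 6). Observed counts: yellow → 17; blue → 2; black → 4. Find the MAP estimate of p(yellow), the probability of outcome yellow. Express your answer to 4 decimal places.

The posterior is Dirichlet(αᵢ + nᵢ) = Dirichlet(23, 6, 10).
For a Dirichlet(a₁,…,a_K) with all aᵢ > 1, the mode has j-th component (aⱼ − 1)/(Σaᵢ − K).
Here Σaᵢ = 39 and K = 3, so p(yellow) = (23 − 1)/(39 − 3) = 22/36 ≈ 0.6111.

MAP estimate of p(yellow) = 0.6111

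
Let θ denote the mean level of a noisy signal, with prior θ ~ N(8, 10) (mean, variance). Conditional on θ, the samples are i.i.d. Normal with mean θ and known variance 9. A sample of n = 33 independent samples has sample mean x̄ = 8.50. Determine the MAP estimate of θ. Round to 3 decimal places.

n = 33, x̄ = 8.50.
For a Normal prior and Normal likelihood with known variance, the posterior is Normal; its mode equals its mean, the precision-weighted average.
Prior precision 1/σ₀² = 1/10 = 0.1; data precision n/σ² = 33/9 = 11/3.
θ̂ = (0.1·8 + (11/3)·8.5) / (0.1 + 11/3) = (959/30)/(113/30) = 959/113 ≈ 8.487.

θ̂_MAP = 8.487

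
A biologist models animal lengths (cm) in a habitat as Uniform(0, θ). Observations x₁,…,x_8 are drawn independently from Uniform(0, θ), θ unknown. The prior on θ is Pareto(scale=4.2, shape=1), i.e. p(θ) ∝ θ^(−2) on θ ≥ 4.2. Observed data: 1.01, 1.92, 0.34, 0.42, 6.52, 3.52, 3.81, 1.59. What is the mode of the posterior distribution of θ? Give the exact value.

The Uniform(0, θ) likelihood is θ^(−n) for θ ≥ max(xᵢ), zero otherwise. Here max(xᵢ) = 6.52.
Posterior ∝ θ^(−2) · θ^(−8) = θ^(−10) on θ ≥ max(4.2, 6.52) = 6.52.
This density is strictly decreasing in θ, so the posterior mode lies at the lower boundary of the support.

θ̂_MAP = 6.52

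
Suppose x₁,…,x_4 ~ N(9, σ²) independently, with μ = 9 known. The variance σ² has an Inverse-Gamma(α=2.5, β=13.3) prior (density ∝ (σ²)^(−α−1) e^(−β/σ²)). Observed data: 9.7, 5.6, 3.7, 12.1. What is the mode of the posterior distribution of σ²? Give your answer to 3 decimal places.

Sum of squared deviations about the known mean: SS = (9.7−9)² + (5.6−9)² + (3.7−9)² + (12.1−9)² = 49.75.
The Normal likelihood contributes (σ²)^(−n/2) exp(−SS/(2σ²)), so the posterior is Inverse-Gamma(α + n/2, β + SS/2) = Inverse-Gamma(4.5, 38.175).
The mode of Inverse-Gamma(a, b) is b/(a+1) = 38.175/5.5 ≈ 6.941.

σ̂²_MAP = 6.941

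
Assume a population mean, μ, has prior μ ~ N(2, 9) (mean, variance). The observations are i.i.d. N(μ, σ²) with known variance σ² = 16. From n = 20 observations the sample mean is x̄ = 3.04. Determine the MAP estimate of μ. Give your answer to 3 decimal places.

n = 20, x̄ = 3.04.
For a Normal prior and Normal likelihood with known variance, the posterior is Normal; its mode equals its mean, the precision-weighted average.
Prior precision 1/σ₀² = 1/9; data precision n/σ² = 20/16 = 1.25.
μ̂ = ((1/9)·2 + 1.25·3.04) / (1/9 + 1.25) = (181/45)/(49/36) = 724/245 ≈ 2.955.

μ̂_MAP = 2.955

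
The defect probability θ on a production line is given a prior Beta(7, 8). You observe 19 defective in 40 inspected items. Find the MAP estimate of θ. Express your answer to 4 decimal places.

θ̂_MAP = 0.4717

Prior: Beta(7, 8).
Data: 19 successes in 40 trials. The binomial likelihood contributes θ^19(1−θ)^21, so the posterior is Beta(7+19, 8+21) = Beta(26, 29).
For Beta(a, b) with a, b > 1 the mode is (a−1)/(a+b−2) = 25/53 ≈ 0.4717.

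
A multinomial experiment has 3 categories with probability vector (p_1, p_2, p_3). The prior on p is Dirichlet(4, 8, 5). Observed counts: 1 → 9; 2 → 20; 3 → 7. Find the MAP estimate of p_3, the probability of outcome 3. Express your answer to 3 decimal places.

MAP estimate: 0.220

The posterior is Dirichlet(αᵢ + nᵢ) = Dirichlet(13, 28, 12).
For a Dirichlet(a₁,…,a_K) with all aᵢ > 1, the mode has j-th component (aⱼ − 1)/(Σaᵢ − K).
Here Σaᵢ = 53 and K = 3, so p_3 = (12 − 1)/(53 − 3) = 11/50 ≈ 0.220.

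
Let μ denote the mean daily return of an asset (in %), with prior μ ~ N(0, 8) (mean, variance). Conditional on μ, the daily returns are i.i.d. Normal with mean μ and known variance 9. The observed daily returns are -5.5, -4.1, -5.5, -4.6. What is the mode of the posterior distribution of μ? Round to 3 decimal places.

μ̂_MAP = -3.844

n = 4; x̄ = ((-5.5) + (-4.1) + (-5.5) + (-4.6))/4 = -19.7/4 = -4.925.
For a Normal prior and Normal likelihood with known variance, the posterior is Normal; its mode equals its mean, the precision-weighted average.
Prior precision 1/σ₀² = 1/8 = 0.125; data precision n/σ² = 4/9.
μ̂ = (0.125·0 + (4/9)·(-4.925)) / (0.125 + 4/9) = (-197/90)/(41/72) = -788/205 ≈ -3.844.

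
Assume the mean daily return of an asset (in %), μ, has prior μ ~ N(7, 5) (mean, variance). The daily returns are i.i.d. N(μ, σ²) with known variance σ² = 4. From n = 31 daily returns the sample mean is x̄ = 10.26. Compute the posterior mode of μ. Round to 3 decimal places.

n = 31, x̄ = 10.26.
For a Normal prior and Normal likelihood with known variance, the posterior is Normal; its mode equals its mean, the precision-weighted average.
Prior precision 1/σ₀² = 1/5 = 0.2; data precision n/σ² = 31/4 = 7.75.
μ̂ = (0.2·7 + 7.75·10.26) / (0.2 + 7.75) = 80.915/7.95 = 16183/1590 ≈ 10.178.

μ̂_MAP = 10.178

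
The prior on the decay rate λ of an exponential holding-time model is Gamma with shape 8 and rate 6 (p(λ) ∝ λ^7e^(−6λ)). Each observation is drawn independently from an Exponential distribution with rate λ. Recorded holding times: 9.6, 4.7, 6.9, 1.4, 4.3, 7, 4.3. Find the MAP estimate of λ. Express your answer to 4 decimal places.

The Exponential(rate=λ) likelihood is ∝ λ^n e^(−λΣtᵢ). Here n = 7 and Σtᵢ = 9.6 + 4.7 + 6.9 + 1.4 + 4.3 + 7 + 4.3 = 38.2.
Posterior ∝ λ^7e^(−6λ) · λ^7e^(−38.2λ) = λ^14e^(−44.2λ), i.e. Gamma(15, 44.2).
Mode = (a−1)/b = 14/44.2 ≈ 0.3167.

λ̂_MAP = 0.3167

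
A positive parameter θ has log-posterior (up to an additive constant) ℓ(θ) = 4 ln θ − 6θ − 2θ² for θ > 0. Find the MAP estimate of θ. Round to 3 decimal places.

θ̂_MAP = 0.500

ℓ'(θ) = 4/θ − 6 − 4θ. Setting this to zero and multiplying by θ: 4θ² + 6θ − 4 = 0.
θ = (−6 + √(6² + 4·4·4)) / (2·4) = (−6 + √100) / 8 = (−6 + 10)/8 = 1/2.
ℓ''(θ) = −4/θ² − 4 < 0, confirming a maximum.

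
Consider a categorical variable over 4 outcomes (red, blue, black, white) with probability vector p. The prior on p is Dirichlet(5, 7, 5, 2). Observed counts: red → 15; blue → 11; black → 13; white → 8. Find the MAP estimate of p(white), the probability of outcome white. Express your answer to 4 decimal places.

MAP estimate of p(white) = 0.1452

The posterior is Dirichlet(αᵢ + nᵢ) = Dirichlet(20, 18, 18, 10).
For a Dirichlet(a₁,…,a_K) with all aᵢ > 1, the mode has j-th component (aⱼ − 1)/(Σaᵢ − K).
Here Σaᵢ = 66 and K = 4, so p(white) = (10 − 1)/(66 − 4) = 9/62 ≈ 0.1452.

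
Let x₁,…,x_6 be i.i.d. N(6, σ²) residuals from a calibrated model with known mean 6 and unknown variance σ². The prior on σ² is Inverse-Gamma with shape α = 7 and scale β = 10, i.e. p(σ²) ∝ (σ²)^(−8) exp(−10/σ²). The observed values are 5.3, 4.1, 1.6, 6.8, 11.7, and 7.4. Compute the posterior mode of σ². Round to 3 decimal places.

σ̂²_MAP = 3.570

Sum of squared deviations about the known mean: SS = (5.3−6)² + (4.1−6)² + (1.6−6)² + (6.8−6)² + (11.7−6)² + (7.4−6)² = 58.55.
The Normal likelihood contributes (σ²)^(−n/2) exp(−SS/(2σ²)), so the posterior is Inverse-Gamma(α + n/2, β + SS/2) = Inverse-Gamma(10, 39.275).
The mode of Inverse-Gamma(a, b) is b/(a+1) = 39.275/11 ≈ 3.570.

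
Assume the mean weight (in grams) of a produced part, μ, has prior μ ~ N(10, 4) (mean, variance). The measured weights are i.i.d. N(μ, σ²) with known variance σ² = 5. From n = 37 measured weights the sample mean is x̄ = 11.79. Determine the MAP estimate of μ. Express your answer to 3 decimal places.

n = 37, x̄ = 11.79.
For a Normal prior and Normal likelihood with known variance, the posterior is Normal; its mode equals its mean, the precision-weighted average.
Prior precision 1/σ₀² = 1/4 = 0.25; data precision n/σ² = 37/5 = 7.4.
μ̂ = (0.25·10 + 7.4·11.79) / (0.25 + 7.4) = 89.746/7.65 = 44873/3825 ≈ 11.732.

μ̂_MAP = 11.732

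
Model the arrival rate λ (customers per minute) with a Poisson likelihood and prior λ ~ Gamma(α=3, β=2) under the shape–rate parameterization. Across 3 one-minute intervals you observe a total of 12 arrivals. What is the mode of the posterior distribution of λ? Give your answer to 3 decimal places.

Σxᵢ = 12, n = 3.
Posterior ∝ λ^2e^(−2λ) · λ^12e^(−3λ) = λ^14e^(−5λ), i.e. Gamma(shape=15, rate=5).
The mode of a Gamma(a, b) with a ≥ 1 (shape–rate) is (a−1)/b = 14/5 ≈ 2.800.

λ̂_MAP = 2.800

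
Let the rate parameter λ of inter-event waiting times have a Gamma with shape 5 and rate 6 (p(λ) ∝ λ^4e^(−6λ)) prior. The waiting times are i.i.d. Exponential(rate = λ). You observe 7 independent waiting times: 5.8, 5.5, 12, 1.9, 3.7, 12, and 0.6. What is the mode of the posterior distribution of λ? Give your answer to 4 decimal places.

λ̂_MAP = 0.2316

The Exponential(rate=λ) likelihood is ∝ λ^n e^(−λΣtᵢ). Here n = 7 and Σtᵢ = 5.8 + 5.5 + 12 + 1.9 + 3.7 + 12 + 0.6 = 41.5.
Posterior ∝ λ^4e^(−6λ) · λ^7e^(−41.5λ) = λ^11e^(−47.5λ), i.e. Gamma(12, 47.5).
Mode = (a−1)/b = 11/47.5 ≈ 0.2316.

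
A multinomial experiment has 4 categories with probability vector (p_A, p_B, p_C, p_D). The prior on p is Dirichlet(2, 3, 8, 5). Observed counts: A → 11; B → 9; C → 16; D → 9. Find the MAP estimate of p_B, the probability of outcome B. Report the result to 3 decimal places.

MAP estimate of p_B = 0.186

The posterior is Dirichlet(αᵢ + nᵢ) = Dirichlet(13, 12, 24, 14).
For a Dirichlet(a₁,…,a_K) with all aᵢ > 1, the mode has j-th component (aⱼ − 1)/(Σaᵢ − K).
Here Σaᵢ = 63 and K = 4, so p_B = (12 − 1)/(63 − 4) = 11/59 ≈ 0.186.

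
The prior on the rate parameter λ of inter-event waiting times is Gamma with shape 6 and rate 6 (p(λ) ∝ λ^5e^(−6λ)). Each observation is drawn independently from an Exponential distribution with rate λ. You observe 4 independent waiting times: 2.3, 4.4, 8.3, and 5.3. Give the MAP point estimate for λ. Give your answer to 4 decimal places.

The Exponential(rate=λ) likelihood is ∝ λ^n e^(−λΣtᵢ). Here n = 4 and Σtᵢ = 2.3 + 4.4 + 8.3 + 5.3 = 20.3.
Posterior ∝ λ^5e^(−6λ) · λ^4e^(−20.3λ) = λ^9e^(−26.3λ), i.e. Gamma(10, 26.3).
Mode = (a−1)/b = 9/26.3 ≈ 0.3422.

λ̂_MAP = 0.3422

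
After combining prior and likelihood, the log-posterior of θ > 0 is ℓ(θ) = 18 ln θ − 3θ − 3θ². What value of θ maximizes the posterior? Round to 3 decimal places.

ℓ'(θ) = 18/θ − 3 − 6θ. Setting this to zero and multiplying by θ: 6θ² + 3θ − 18 = 0.
θ = (−3 + √(3² + 4·6·18)) / (2·6) = (−3 + √441) / 12 = (−3 + 21)/12 = 3/2.
ℓ''(θ) = −18/θ² − 6 < 0, confirming a maximum.

θ̂_MAP = 1.500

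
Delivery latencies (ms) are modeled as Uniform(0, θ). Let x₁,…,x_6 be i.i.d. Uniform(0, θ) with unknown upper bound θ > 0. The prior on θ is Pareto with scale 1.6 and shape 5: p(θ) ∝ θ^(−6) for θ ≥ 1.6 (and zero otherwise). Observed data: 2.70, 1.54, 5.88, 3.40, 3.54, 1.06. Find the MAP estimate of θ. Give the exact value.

The Uniform(0, θ) likelihood is θ^(−n) for θ ≥ max(xᵢ), zero otherwise. Here max(xᵢ) = 5.88.
Posterior ∝ θ^(−6) · θ^(−6) = θ^(−12) on θ ≥ max(1.6, 5.88) = 5.88.
This density is strictly decreasing in θ, so the posterior mode lies at the lower boundary of the support.

θ̂_MAP = 5.88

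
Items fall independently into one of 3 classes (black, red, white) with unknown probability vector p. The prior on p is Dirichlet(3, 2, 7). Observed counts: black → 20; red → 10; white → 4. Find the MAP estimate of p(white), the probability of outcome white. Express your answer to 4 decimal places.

The posterior is Dirichlet(αᵢ + nᵢ) = Dirichlet(23, 12, 11).
For a Dirichlet(a₁,…,a_K) with all aᵢ > 1, the mode has j-th component (aⱼ − 1)/(Σaᵢ − K).
Here Σaᵢ = 46 and K = 3, so p(white) = (11 − 1)/(46 − 3) = 10/43 ≈ 0.2326.

MAP estimate of p(white) = 0.2326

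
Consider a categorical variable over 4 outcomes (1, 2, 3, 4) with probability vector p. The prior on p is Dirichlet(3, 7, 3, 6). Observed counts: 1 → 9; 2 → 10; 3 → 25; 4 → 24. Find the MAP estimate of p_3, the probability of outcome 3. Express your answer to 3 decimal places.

The posterior is Dirichlet(αᵢ + nᵢ) = Dirichlet(12, 17, 28, 30).
For a Dirichlet(a₁,…,a_K) with all aᵢ > 1, the mode has j-th component (aⱼ − 1)/(Σaᵢ − K).
Here Σaᵢ = 87 and K = 4, so p_3 = (28 − 1)/(87 − 4) = 27/83 ≈ 0.325.

MAP estimate: 0.325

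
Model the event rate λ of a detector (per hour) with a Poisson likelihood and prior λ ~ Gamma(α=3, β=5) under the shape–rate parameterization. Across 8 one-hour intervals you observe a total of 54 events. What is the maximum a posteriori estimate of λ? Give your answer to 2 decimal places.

λ̂_MAP = 4.31

Σxᵢ = 54, n = 8.
Posterior ∝ λ^2e^(−5λ) · λ^54e^(−8λ) = λ^56e^(−13λ), i.e. Gamma(shape=57, rate=13).
The mode of a Gamma(a, b) with a ≥ 1 (shape–rate) is (a−1)/b = 56/13 ≈ 4.31.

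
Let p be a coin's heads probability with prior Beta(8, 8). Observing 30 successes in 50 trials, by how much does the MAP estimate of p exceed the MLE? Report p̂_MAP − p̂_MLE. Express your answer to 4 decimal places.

MAP − MLE = -0.0219

Posterior is Beta(38, 28); MAP = (38−1)/(66−2) = 37/64 ≈ 0.57813.
MLE ignores the prior: p̂_MLE = k/n = 30/50 ≈ 0.60000.
Difference = 37/64 − 30/50 = -7/320 ≈ -0.0219.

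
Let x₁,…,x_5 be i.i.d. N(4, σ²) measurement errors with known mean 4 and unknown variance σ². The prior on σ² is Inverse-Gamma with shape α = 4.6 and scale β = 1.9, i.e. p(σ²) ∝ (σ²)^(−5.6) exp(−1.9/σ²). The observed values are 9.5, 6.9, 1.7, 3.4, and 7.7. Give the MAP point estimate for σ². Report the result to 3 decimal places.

σ̂²_MAP = 3.815

Sum of squared deviations about the known mean: SS = (9.5−4)² + (6.9−4)² + (1.7−4)² + (3.4−4)² + (7.7−4)² = 58.
The Normal likelihood contributes (σ²)^(−n/2) exp(−SS/(2σ²)), so the posterior is Inverse-Gamma(α + n/2, β + SS/2) = Inverse-Gamma(7.1, 30.9).
The mode of Inverse-Gamma(a, b) is b/(a+1) = 30.9/8.1 ≈ 3.815.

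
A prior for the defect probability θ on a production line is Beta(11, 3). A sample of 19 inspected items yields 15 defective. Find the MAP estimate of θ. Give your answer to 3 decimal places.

Prior: Beta(11, 3).
Data: 15 successes in 19 trials. The binomial likelihood contributes θ^15(1−θ)^4, so the posterior is Beta(11+15, 3+4) = Beta(26, 7).
For Beta(a, b) with a, b > 1 the mode is (a−1)/(a+b−2) = 25/31 ≈ 0.806.

θ̂_MAP = 0.806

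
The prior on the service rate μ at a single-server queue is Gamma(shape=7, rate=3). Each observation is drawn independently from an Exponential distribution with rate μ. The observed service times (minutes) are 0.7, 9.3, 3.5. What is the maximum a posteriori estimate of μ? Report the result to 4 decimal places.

μ̂_MAP = 0.5455

The Exponential(rate=μ) likelihood is ∝ μ^n e^(−μΣtᵢ). Here n = 3 and Σtᵢ = 0.7 + 9.3 + 3.5 = 13.5.
Posterior ∝ μ^6e^(−3μ) · μ^3e^(−13.5μ) = μ^9e^(−16.5μ), i.e. Gamma(10, 16.5).
Mode = (a−1)/b = 9/16.5 ≈ 0.5455.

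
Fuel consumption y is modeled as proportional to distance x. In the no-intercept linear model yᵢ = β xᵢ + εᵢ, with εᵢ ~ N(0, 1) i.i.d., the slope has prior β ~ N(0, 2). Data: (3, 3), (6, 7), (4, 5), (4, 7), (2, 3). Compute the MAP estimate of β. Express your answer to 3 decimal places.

β̂_MAP = 1.288

log p(β | y) = −Σ(yᵢ − βxᵢ)²/(2·1) − β²/(2·2) + const.
Setting the derivative to zero: Σxᵢ(yᵢ − βxᵢ)/1 − β/2 = 0, so β = Σxᵢyᵢ / (Σxᵢ² + σ²/τ²).
Σxᵢyᵢ = 3·3 + 6·7 + 4·5 + 4·7 + 2·3 = 105; Σxᵢ² = 81; σ²/τ² = 0.5.
β̂_MAP = 105 / (81 + 0.5) = 105/81.5 ≈ 1.288.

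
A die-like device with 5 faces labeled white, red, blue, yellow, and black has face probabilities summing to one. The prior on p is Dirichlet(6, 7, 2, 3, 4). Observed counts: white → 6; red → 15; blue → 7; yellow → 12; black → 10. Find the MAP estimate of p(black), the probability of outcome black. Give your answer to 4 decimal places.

MAP estimate of p(black) = 0.1940

The posterior is Dirichlet(αᵢ + nᵢ) = Dirichlet(12, 22, 9, 15, 14).
For a Dirichlet(a₁,…,a_K) with all aᵢ > 1, the mode has j-th component (aⱼ − 1)/(Σaᵢ − K).
Here Σaᵢ = 72 and K = 5, so p(black) = (14 − 1)/(72 − 5) = 13/67 ≈ 0.1940.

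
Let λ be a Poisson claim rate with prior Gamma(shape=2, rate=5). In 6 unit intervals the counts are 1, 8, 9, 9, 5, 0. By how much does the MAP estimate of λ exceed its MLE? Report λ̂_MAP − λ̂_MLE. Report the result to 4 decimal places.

MAP − MLE = -2.3333

Σxᵢ = 32. Posterior is Gamma(34, 11); MAP = (34−1)/11 = 33/11 ≈ 3.00000.
MLE = x̄ = 32/6 ≈ 5.33333.
Difference = 33/11 − 32/6 = -7/3 ≈ -2.3333.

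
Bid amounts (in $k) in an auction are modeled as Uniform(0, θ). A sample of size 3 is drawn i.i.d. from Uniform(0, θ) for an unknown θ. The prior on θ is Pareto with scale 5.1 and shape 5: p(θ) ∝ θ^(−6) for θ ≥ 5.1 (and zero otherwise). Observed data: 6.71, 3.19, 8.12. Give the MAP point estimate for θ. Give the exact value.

θ̂_MAP = 8.12

The Uniform(0, θ) likelihood is θ^(−n) for θ ≥ max(xᵢ), zero otherwise. Here max(xᵢ) = 8.12.
Posterior ∝ θ^(−6) · θ^(−3) = θ^(−9) on θ ≥ max(5.1, 8.12) = 8.12.
This density is strictly decreasing in θ, so the posterior mode lies at the lower boundary of the support.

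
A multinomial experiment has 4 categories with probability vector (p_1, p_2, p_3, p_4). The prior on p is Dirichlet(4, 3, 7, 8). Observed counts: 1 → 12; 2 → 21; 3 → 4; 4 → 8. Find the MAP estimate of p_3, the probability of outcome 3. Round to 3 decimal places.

MAP estimate: 0.159

The posterior is Dirichlet(αᵢ + nᵢ) = Dirichlet(16, 24, 11, 16).
For a Dirichlet(a₁,…,a_K) with all aᵢ > 1, the mode has j-th component (aⱼ − 1)/(Σaᵢ − K).
Here Σaᵢ = 67 and K = 4, so p_3 = (11 − 1)/(67 − 4) = 10/63 ≈ 0.159.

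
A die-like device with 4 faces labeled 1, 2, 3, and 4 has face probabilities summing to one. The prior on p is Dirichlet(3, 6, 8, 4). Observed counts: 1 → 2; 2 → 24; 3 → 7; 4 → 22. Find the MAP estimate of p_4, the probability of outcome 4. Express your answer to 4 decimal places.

MAP estimate: 0.3472

The posterior is Dirichlet(αᵢ + nᵢ) = Dirichlet(5, 30, 15, 26).
For a Dirichlet(a₁,…,a_K) with all aᵢ > 1, the mode has j-th component (aⱼ − 1)/(Σaᵢ − K).
Here Σaᵢ = 76 and K = 4, so p_4 = (26 − 1)/(76 − 4) = 25/72 ≈ 0.3472.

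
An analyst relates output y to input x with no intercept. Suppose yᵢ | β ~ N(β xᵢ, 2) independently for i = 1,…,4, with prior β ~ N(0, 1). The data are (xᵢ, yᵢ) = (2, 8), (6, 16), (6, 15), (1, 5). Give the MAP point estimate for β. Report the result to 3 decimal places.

β̂_MAP = 2.620

log p(β | y) = −Σ(yᵢ − βxᵢ)²/(2·2) − β²/(2·1) + const.
Setting the derivative to zero: Σxᵢ(yᵢ − βxᵢ)/2 − β/1 = 0, so β = Σxᵢyᵢ / (Σxᵢ² + σ²/τ²).
Σxᵢyᵢ = 2·8 + 6·16 + 6·15 + 1·5 = 207; Σxᵢ² = 77; σ²/τ² = 2.
β̂_MAP = 207 / (77 + 2) = 207/79 ≈ 2.620.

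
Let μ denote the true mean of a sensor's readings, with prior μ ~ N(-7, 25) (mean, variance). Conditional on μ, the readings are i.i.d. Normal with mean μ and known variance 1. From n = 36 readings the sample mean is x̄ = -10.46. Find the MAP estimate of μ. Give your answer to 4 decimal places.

μ̂_MAP = -10.4562

n = 36, x̄ = -10.46.
For a Normal prior and Normal likelihood with known variance, the posterior is Normal; its mode equals its mean, the precision-weighted average.
Prior precision 1/σ₀² = 1/25 = 0.04; data precision n/σ² = 36/1 = 36.
μ̂ = (0.04·(-7) + 36·(-10.46)) / (0.04 + 36) = (-376.84)/36.04 = -9421/901 ≈ -10.4562.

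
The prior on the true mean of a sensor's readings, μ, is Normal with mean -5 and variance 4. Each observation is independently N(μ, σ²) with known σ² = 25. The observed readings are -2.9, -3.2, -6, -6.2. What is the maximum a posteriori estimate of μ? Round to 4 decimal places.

μ̂_MAP = -4.8341

n = 4; x̄ = ((-2.9) + (-3.2) + (-6) + (-6.2))/4 = -18.3/4 = -4.575.
For a Normal prior and Normal likelihood with known variance, the posterior is Normal; its mode equals its mean, the precision-weighted average.
Prior precision 1/σ₀² = 1/4 = 0.25; data precision n/σ² = 4/25 = 0.16.
μ̂ = (0.25·(-5) + 0.16·(-4.575)) / (0.25 + 0.16) = (-1.982)/0.41 = -991/205 ≈ -4.8341.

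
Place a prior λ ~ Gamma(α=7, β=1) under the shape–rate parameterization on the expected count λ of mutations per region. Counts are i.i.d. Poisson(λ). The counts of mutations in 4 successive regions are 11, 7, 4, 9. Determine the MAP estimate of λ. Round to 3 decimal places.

Σxᵢ = 11+7+4+9 = 31, with n = 4.
Posterior ∝ λ^6e^(−1λ) · λ^31e^(−4λ) = λ^37e^(−5λ), i.e. Gamma(shape=38, rate=5).
The mode of a Gamma(a, b) with a ≥ 1 (shape–rate) is (a−1)/b = 37/5 ≈ 7.400.

λ̂_MAP = 7.400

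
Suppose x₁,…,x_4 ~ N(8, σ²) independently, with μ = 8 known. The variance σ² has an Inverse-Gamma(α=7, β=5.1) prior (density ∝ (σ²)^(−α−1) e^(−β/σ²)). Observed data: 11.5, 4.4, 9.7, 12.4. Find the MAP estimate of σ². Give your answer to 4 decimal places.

Sum of squared deviations about the known mean: SS = (11.5−8)² + (4.4−8)² + (9.7−8)² + (12.4−8)² = 47.46.
The Normal likelihood contributes (σ²)^(−n/2) exp(−SS/(2σ²)), so the posterior is Inverse-Gamma(α + n/2, β + SS/2) = Inverse-Gamma(9, 28.83).
The mode of Inverse-Gamma(a, b) is b/(a+1) = 28.83/10 ≈ 2.8830.

σ̂²_MAP = 2.8830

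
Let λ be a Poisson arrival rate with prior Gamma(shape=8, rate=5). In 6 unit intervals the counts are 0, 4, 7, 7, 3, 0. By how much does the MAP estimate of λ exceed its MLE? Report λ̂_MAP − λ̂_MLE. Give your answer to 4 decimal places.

Σxᵢ = 21. Posterior is Gamma(29, 11); MAP = (29−1)/11 = 28/11 ≈ 2.54545.
MLE = x̄ = 21/6 ≈ 3.50000.
Difference = 28/11 − 21/6 = -21/22 ≈ -0.9545.

MAP − MLE = -0.9545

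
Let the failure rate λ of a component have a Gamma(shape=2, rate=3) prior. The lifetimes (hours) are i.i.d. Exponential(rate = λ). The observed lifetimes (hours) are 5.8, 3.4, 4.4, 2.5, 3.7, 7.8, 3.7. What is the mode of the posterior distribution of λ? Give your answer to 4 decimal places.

The Exponential(rate=λ) likelihood is ∝ λ^n e^(−λΣtᵢ). Here n = 7 and Σtᵢ = 5.8 + 3.4 + 4.4 + 2.5 + 3.7 + 7.8 + 3.7 = 31.3.
Posterior ∝ λe^(−3λ) · λ^7e^(−31.3λ) = λ^8e^(−34.3λ), i.e. Gamma(9, 34.3).
Mode = (a−1)/b = 8/34.3 ≈ 0.2332.

λ̂_MAP = 0.2332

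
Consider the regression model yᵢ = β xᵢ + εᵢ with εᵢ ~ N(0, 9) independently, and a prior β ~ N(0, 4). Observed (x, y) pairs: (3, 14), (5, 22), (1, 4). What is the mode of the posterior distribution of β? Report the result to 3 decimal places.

log p(β | y) = −Σ(yᵢ − βxᵢ)²/(2·9) − β²/(2·4) + const.
Setting the derivative to zero: Σxᵢ(yᵢ − βxᵢ)/9 − β/4 = 0, so β = Σxᵢyᵢ / (Σxᵢ² + σ²/τ²).
Σxᵢyᵢ = 3·14 + 5·22 + 1·4 = 156; Σxᵢ² = 35; σ²/τ² = 2.25.
β̂_MAP = 156 / (35 + 2.25) = 156/37.25 ≈ 4.188.

β̂_MAP = 4.188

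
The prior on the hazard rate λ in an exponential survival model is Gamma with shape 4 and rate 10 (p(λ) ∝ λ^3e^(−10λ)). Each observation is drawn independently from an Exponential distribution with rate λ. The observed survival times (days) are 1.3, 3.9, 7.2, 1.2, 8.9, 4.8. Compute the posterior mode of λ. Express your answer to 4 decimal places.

The Exponential(rate=λ) likelihood is ∝ λ^n e^(−λΣtᵢ). Here n = 6 and Σtᵢ = 1.3 + 3.9 + 7.2 + 1.2 + 8.9 + 4.8 = 27.3.
Posterior ∝ λ^3e^(−10λ) · λ^6e^(−27.3λ) = λ^9e^(−37.3λ), i.e. Gamma(10, 37.3).
Mode = (a−1)/b = 9/37.3 ≈ 0.2413.

λ̂_MAP = 0.2413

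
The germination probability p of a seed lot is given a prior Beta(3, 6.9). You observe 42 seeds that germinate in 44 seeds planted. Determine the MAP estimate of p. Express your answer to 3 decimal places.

p̂_MAP = 0.848

Prior: Beta(3, 6.9).
Data: 42 successes in 44 trials. The binomial likelihood contributes p^42(1−p)^2, so the posterior is Beta(3+42, 6.9+2) = Beta(45, 8.9).
For Beta(a, b) with a, b > 1 the mode is (a−1)/(a+b−2) = 44/51.9 ≈ 0.848.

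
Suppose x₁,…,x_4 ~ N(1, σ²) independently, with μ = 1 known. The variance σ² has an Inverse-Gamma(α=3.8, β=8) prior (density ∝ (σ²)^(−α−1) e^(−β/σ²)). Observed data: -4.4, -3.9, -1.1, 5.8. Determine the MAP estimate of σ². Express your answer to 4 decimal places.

σ̂²_MAP = 7.1044

Sum of squared deviations about the known mean: SS = (-4.4−1)² + (-3.9−1)² + (-1.1−1)² + (5.8−1)² = 80.62.
The Normal likelihood contributes (σ²)^(−n/2) exp(−SS/(2σ²)), so the posterior is Inverse-Gamma(α + n/2, β + SS/2) = Inverse-Gamma(5.8, 48.31).
The mode of Inverse-Gamma(a, b) is b/(a+1) = 48.31/6.8 ≈ 7.1044.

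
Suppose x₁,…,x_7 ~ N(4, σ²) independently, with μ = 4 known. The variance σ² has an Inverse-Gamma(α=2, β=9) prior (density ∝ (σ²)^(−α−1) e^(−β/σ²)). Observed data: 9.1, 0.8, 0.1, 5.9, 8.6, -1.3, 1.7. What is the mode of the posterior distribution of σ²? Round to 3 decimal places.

Sum of squared deviations about the known mean: SS = (9.1−4)² + (0.8−4)² + (0.1−4)² + (5.9−4)² + (8.6−4)² + (-1.3−4)² + (1.7−4)² = 109.61.
The Normal likelihood contributes (σ²)^(−n/2) exp(−SS/(2σ²)), so the posterior is Inverse-Gamma(α + n/2, β + SS/2) = Inverse-Gamma(5.5, 63.805).
The mode of Inverse-Gamma(a, b) is b/(a+1) = 63.805/6.5 ≈ 9.816.

σ̂²_MAP = 9.816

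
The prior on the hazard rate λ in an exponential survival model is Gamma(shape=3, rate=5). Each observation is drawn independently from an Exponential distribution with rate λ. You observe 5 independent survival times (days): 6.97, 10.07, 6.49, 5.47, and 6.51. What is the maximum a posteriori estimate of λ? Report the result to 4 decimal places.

The Exponential(rate=λ) likelihood is ∝ λ^n e^(−λΣtᵢ). Here n = 5 and Σtᵢ = 6.97 + 10.07 + 6.49 + 5.47 + 6.51 = 35.51.
Posterior ∝ λ^2e^(−5λ) · λ^5e^(−35.51λ) = λ^7e^(−40.51λ), i.e. Gamma(8, 40.51).
Mode = (a−1)/b = 7/40.51 ≈ 0.1728.

λ̂_MAP = 0.1728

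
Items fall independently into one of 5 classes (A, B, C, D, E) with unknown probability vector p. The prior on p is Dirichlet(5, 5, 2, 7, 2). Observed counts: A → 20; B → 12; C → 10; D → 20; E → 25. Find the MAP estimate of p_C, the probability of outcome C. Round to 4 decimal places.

The posterior is Dirichlet(αᵢ + nᵢ) = Dirichlet(25, 17, 12, 27, 27).
For a Dirichlet(a₁,…,a_K) with all aᵢ > 1, the mode has j-th component (aⱼ − 1)/(Σaᵢ − K).
Here Σaᵢ = 108 and K = 5, so p_C = (12 − 1)/(108 − 5) = 11/103 ≈ 0.1068.

MAP estimate of p_C = 0.1068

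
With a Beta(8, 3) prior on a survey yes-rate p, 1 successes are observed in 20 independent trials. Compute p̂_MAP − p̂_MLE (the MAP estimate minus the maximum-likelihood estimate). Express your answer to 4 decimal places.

Posterior is Beta(9, 22); MAP = (9−1)/(31−2) = 8/29 ≈ 0.27586.
MLE ignores the prior: p̂_MLE = k/n = 1/20 ≈ 0.05000.
Difference = 8/29 − 1/20 = 131/580 ≈ 0.2259.

MAP − MLE = 0.2259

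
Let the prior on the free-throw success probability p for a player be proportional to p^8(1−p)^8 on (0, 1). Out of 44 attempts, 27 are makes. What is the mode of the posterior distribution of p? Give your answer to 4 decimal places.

The prior density ∝ p^8(1−p)^8 is the kernel of Beta(9, 9).
Data: 27 successes in 44 trials. The binomial likelihood contributes p^27(1−p)^17, so the posterior is Beta(9+27, 9+17) = Beta(36, 26).
For Beta(a, b) with a, b > 1 the mode is (a−1)/(a+b−2) = 35/60 ≈ 0.5833.

p̂_MAP = 0.5833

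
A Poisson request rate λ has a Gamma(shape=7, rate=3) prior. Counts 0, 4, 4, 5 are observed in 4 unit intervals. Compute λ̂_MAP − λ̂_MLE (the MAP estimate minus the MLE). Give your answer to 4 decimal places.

MAP − MLE = -0.5357

Σxᵢ = 13. Posterior is Gamma(20, 7); MAP = (20−1)/7 = 19/7 ≈ 2.71429.
MLE = x̄ = 13/4 ≈ 3.25000.
Difference = 19/7 − 13/4 = -15/28 ≈ -0.5357.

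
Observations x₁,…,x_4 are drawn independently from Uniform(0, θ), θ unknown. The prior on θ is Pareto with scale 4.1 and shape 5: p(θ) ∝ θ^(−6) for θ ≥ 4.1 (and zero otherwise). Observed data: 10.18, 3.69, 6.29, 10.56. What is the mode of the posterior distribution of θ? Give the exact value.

θ̂_MAP = 10.56

The Uniform(0, θ) likelihood is θ^(−n) for θ ≥ max(xᵢ), zero otherwise. Here max(xᵢ) = 10.56.
Posterior ∝ θ^(−6) · θ^(−4) = θ^(−10) on θ ≥ max(4.1, 10.56) = 10.56.
This density is strictly decreasing in θ, so the posterior mode lies at the lower boundary of the support.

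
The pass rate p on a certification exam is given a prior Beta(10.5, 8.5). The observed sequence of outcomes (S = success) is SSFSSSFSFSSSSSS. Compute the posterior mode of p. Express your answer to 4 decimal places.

p̂_MAP = 0.6719

Prior: Beta(10.5, 8.5).
Data: 12 successes in 15 trials (from the sequence). The binomial likelihood contributes p^12(1−p)^3, so the posterior is Beta(10.5+12, 8.5+3) = Beta(22.5, 11.5).
For Beta(a, b) with a, b > 1 the mode is (a−1)/(a+b−2) = 21.5/32 ≈ 0.6719.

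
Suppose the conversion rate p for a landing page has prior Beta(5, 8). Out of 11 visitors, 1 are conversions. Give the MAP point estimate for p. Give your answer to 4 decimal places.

p̂_MAP = 0.2273

Prior: Beta(5, 8).
Data: 1 success in 11 trials. The binomial likelihood contributes p(1−p)^10, so the posterior is Beta(5+1, 8+10) = Beta(6, 18).
For Beta(a, b) with a, b > 1 the mode is (a−1)/(a+b−2) = 5/22 ≈ 0.2273.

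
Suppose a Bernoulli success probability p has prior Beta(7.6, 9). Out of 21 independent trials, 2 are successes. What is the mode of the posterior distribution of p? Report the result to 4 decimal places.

Prior: Beta(7.6, 9).
Data: 2 successes in 21 trials. The binomial likelihood contributes p^2(1−p)^19, so the posterior is Beta(7.6+2, 9+19) = Beta(9.6, 28).
For Beta(a, b) with a, b > 1 the mode is (a−1)/(a+b−2) = 8.6/35.6 ≈ 0.2416.

p̂_MAP = 0.2416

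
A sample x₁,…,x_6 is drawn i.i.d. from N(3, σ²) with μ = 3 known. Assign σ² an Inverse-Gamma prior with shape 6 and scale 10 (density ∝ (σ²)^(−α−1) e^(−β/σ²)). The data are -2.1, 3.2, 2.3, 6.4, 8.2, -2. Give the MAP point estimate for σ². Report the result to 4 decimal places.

σ̂²_MAP = 5.5070

Sum of squared deviations about the known mean: SS = (-2.1−3)² + (3.2−3)² + (2.3−3)² + (6.4−3)² + (8.2−3)² + (-2−3)² = 90.14.
The Normal likelihood contributes (σ²)^(−n/2) exp(−SS/(2σ²)), so the posterior is Inverse-Gamma(α + n/2, β + SS/2) = Inverse-Gamma(9, 55.07).
The mode of Inverse-Gamma(a, b) is b/(a+1) = 55.07/10 ≈ 5.5070.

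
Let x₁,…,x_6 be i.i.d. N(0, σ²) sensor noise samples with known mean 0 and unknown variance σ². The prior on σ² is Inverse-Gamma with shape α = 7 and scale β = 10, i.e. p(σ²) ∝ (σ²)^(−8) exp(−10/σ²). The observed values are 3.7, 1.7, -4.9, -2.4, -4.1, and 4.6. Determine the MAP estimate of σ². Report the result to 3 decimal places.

Sum of squared deviations about the known mean: SS = (3.7−0)² + (1.7−0)² + (-4.9−0)² + (-2.4−0)² + (-4.1−0)² + (4.6−0)² = 84.32.
The Normal likelihood contributes (σ²)^(−n/2) exp(−SS/(2σ²)), so the posterior is Inverse-Gamma(α + n/2, β + SS/2) = Inverse-Gamma(10, 52.16).
The mode of Inverse-Gamma(a, b) is b/(a+1) = 52.16/11 ≈ 4.742.

σ̂²_MAP = 4.742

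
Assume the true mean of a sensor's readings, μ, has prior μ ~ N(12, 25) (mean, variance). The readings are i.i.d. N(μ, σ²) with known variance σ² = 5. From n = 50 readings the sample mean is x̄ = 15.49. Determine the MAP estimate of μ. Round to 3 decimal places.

n = 50, x̄ = 15.49.
For a Normal prior and Normal likelihood with known variance, the posterior is Normal; its mode equals its mean, the precision-weighted average.
Prior precision 1/σ₀² = 1/25 = 0.04; data precision n/σ² = 50/5 = 10.
μ̂ = (0.04·12 + 10·15.49) / (0.04 + 10) = 155.38/10.04 = 7769/502 ≈ 15.476.

μ̂_MAP = 15.476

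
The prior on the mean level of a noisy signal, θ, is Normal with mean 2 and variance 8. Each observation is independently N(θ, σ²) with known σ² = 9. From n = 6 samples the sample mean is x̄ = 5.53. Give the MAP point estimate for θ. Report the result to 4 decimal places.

θ̂_MAP = 4.9726

n = 6, x̄ = 5.53.
For a Normal prior and Normal likelihood with known variance, the posterior is Normal; its mode equals its mean, the precision-weighted average.
Prior precision 1/σ₀² = 1/8 = 0.125; data precision n/σ² = 6/9 = 2/3.
θ̂ = (0.125·2 + (2/3)·5.53) / (0.125 + 2/3) = (1181/300)/(19/24) = 2362/475 ≈ 4.9726.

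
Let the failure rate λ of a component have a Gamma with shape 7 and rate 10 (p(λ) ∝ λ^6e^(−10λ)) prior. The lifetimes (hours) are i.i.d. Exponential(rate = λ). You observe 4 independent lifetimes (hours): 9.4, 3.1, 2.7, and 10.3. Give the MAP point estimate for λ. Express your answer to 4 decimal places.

λ̂_MAP = 0.2817

The Exponential(rate=λ) likelihood is ∝ λ^n e^(−λΣtᵢ). Here n = 4 and Σtᵢ = 9.4 + 3.1 + 2.7 + 10.3 = 25.5.
Posterior ∝ λ^6e^(−10λ) · λ^4e^(−25.5λ) = λ^10e^(−35.5λ), i.e. Gamma(11, 35.5).
Mode = (a−1)/b = 10/35.5 ≈ 0.2817.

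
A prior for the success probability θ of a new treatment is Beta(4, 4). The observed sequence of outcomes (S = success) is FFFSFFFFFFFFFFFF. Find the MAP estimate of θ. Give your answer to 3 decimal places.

θ̂_MAP = 0.182

Prior: Beta(4, 4).
Data: 1 success in 16 trials (from the sequence). The binomial likelihood contributes θ(1−θ)^15, so the posterior is Beta(4+1, 4+15) = Beta(5, 19).
For Beta(a, b) with a, b > 1 the mode is (a−1)/(a+b−2) = 4/22 ≈ 0.182.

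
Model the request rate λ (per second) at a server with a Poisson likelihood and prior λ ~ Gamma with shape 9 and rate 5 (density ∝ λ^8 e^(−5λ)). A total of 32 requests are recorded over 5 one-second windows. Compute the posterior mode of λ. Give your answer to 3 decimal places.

λ̂_MAP = 4.000

Σxᵢ = 32, n = 5.
Posterior ∝ λ^8e^(−5λ) · λ^32e^(−5λ) = λ^40e^(−10λ), i.e. Gamma(shape=41, rate=10).
The mode of a Gamma(a, b) with a ≥ 1 (shape–rate) is (a−1)/b = 40/10 ≈ 4.000.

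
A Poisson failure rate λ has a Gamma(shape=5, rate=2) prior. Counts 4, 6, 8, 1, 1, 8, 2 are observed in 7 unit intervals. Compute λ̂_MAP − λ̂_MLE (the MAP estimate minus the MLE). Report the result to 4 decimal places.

MAP − MLE = -0.5079

Σxᵢ = 30. Posterior is Gamma(35, 9); MAP = (35−1)/9 = 34/9 ≈ 3.77778.
MLE = x̄ = 30/7 ≈ 4.28571.
Difference = 34/9 − 30/7 = -32/63 ≈ -0.5079.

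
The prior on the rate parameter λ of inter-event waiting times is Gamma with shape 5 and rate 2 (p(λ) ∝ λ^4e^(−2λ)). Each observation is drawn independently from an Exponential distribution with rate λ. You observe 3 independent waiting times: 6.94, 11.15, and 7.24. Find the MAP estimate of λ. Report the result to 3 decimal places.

The Exponential(rate=λ) likelihood is ∝ λ^n e^(−λΣtᵢ). Here n = 3 and Σtᵢ = 6.94 + 11.15 + 7.24 = 25.33.
Posterior ∝ λ^4e^(−2λ) · λ^3e^(−25.33λ) = λ^7e^(−27.33λ), i.e. Gamma(8, 27.33).
Mode = (a−1)/b = 7/27.33 ≈ 0.256.

λ̂_MAP = 0.256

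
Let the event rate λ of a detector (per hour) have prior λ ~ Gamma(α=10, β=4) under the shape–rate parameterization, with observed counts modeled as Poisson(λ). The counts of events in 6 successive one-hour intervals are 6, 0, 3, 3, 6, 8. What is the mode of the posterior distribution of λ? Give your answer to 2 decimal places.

Σxᵢ = 6+0+3+3+6+8 = 26, with n = 6.
Posterior ∝ λ^9e^(−4λ) · λ^26e^(−6λ) = λ^35e^(−10λ), i.e. Gamma(shape=36, rate=10).
The mode of a Gamma(a, b) with a ≥ 1 (shape–rate) is (a−1)/b = 35/10 ≈ 3.50.

λ̂_MAP = 3.50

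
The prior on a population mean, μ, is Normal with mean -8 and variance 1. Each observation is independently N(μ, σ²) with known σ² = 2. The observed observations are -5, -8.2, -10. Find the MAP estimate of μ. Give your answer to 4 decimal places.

n = 3; x̄ = ((-5) + (-8.2) + (-10))/3 = -23.2/3 = -116/15 ≈ -7.7333.
For a Normal prior and Normal likelihood with known variance, the posterior is Normal; its mode equals its mean, the precision-weighted average.
Prior precision 1/σ₀² = 1/1 = 1; data precision n/σ² = 3/2 = 1.5.
μ̂ = (1·(-8) + 1.5·(-116/15)) / (1 + 1.5) = (-19.6)/2.5 = -7.8400.

μ̂_MAP = -7.8400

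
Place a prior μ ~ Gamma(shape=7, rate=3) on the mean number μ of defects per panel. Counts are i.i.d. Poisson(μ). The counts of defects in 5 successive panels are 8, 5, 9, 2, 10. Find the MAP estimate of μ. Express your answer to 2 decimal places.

μ̂_MAP = 5.00

Σxᵢ = 8+5+9+2+10 = 34, with n = 5.
Posterior ∝ μ^6e^(−3μ) · μ^34e^(−5μ) = μ^40e^(−8μ), i.e. Gamma(shape=41, rate=8).
The mode of a Gamma(a, b) with a ≥ 1 (shape–rate) is (a−1)/b = 40/8 ≈ 5.00.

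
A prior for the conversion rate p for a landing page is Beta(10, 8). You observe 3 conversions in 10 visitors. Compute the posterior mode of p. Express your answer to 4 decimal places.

p̂_MAP = 0.4615

Prior: Beta(10, 8).
Data: 3 successes in 10 trials. The binomial likelihood contributes p^3(1−p)^7, so the posterior is Beta(10+3, 8+7) = Beta(13, 15).
For Beta(a, b) with a, b > 1 the mode is (a−1)/(a+b−2) = 12/26 ≈ 0.4615.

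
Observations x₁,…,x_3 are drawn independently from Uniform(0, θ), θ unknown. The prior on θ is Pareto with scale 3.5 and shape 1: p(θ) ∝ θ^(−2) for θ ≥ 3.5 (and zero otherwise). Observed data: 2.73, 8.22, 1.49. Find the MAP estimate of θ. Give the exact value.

θ̂_MAP = 8.22

The Uniform(0, θ) likelihood is θ^(−n) for θ ≥ max(xᵢ), zero otherwise. Here max(xᵢ) = 8.22.
Posterior ∝ θ^(−2) · θ^(−3) = θ^(−5) on θ ≥ max(3.5, 8.22) = 8.22.
This density is strictly decreasing in θ, so the posterior mode lies at the lower boundary of the support.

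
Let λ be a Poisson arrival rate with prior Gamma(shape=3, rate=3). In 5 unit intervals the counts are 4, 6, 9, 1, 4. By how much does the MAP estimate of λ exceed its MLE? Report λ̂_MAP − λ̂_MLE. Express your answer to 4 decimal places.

Σxᵢ = 24. Posterior is Gamma(27, 8); MAP = (27−1)/8 = 26/8 ≈ 3.25000.
MLE = x̄ = 24/5 ≈ 4.80000.
Difference = 26/8 − 24/5 = -31/20 ≈ -1.5500.

MAP − MLE = -1.5500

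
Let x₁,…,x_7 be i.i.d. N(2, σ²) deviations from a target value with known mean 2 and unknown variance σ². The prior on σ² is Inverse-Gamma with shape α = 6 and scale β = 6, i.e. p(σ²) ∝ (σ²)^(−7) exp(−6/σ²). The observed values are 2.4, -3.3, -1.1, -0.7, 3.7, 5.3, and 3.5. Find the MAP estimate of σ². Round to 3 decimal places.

σ̂²_MAP = 3.485

Sum of squared deviations about the known mean: SS = (2.4−2)² + (-3.3−2)² + (-1.1−2)² + (-0.7−2)² + (3.7−2)² + (5.3−2)² + (3.5−2)² = 61.18.
The Normal likelihood contributes (σ²)^(−n/2) exp(−SS/(2σ²)), so the posterior is Inverse-Gamma(α + n/2, β + SS/2) = Inverse-Gamma(9.5, 36.59).
The mode of Inverse-Gamma(a, b) is b/(a+1) = 36.59/10.5 ≈ 3.485.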